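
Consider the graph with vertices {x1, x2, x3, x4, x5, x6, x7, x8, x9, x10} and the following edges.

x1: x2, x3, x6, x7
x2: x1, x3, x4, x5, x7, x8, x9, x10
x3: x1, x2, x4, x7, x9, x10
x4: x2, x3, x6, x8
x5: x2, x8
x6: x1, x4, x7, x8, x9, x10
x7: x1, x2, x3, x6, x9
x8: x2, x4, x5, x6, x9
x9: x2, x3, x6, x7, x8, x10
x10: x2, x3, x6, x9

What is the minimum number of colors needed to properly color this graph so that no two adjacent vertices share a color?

4

x2, x3, x7, x9 form a clique, so at least 4 colors are needed.
4 colors suffice: color 1 → {x2, x6}; color 2 → {x1, x4, x5, x9}; color 3 → {x3, x8}; color 4 → {x7, x10}. No two adjacent vertices share a color.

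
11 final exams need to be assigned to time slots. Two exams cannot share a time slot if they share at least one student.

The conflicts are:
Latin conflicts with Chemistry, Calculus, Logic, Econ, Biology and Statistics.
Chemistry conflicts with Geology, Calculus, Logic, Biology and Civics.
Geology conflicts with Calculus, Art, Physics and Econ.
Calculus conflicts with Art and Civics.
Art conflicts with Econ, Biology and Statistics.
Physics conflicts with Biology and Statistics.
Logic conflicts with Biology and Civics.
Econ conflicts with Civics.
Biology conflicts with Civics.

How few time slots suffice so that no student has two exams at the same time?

4

Chemistry, Logic, Biology, Civics are mutually in conflict, so at least 4 time slots are needed.
A valid assignment using 4 time slots: Latin=3, Chemistry=2, Geology=3, Calculus=1, Art=2, Physics=2, Logic=4, Econ=1, Biology=1, Civics=3, Statistics=1. Each listed conflict is separated.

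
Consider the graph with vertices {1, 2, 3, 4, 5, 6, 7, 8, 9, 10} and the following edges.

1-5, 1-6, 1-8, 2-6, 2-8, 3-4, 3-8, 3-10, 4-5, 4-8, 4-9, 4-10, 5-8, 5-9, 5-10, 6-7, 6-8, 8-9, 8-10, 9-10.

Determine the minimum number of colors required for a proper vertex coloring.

5

4, 5, 8, 9, 10 are pairwise adjacent (a clique of size 5), so at least 5 colors are needed.
5 colors suffice: 1=d, 2=c, 3=c, 4=d, 5=c, 6=b, 7=a, 8=a, 9=e, 10=b. Each edge has distinct colors on its endpoints.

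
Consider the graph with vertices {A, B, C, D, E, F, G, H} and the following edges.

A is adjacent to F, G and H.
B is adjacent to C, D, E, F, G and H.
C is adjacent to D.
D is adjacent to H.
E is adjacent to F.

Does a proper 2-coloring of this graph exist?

No

B, C, D form a triangle, so at least 3 colors are needed.
So 2 colors are not enough.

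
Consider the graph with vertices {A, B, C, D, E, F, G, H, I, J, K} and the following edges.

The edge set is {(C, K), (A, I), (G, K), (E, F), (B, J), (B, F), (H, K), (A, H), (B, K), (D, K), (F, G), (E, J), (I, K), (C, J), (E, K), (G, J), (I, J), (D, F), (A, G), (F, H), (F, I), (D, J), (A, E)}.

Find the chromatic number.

I and J are adjacent, so at least 2 colors are needed.
A valid assignment using 2 colors: A=red, B=blue, C=blue, D=blue, E=blue, F=red, G=blue, H=blue, I=blue, J=red, K=red. No two adjacent vertices share a color.

2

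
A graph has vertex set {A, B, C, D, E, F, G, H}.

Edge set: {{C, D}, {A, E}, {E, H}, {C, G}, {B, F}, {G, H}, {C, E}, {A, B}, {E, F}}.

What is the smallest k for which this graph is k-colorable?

2

C and E are adjacent, so at least 2 colors are needed.
2 colors suffice: color red → {B, D, E, G}; color blue → {A, C, F, H}. Every edge joins two different colors.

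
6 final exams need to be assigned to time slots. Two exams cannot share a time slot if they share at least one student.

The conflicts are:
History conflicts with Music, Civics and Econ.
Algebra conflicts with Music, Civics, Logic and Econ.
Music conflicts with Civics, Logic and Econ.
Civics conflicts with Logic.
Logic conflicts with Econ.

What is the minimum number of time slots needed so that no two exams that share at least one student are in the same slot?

4

Algebra, Music, Civics, Logic are mutually in conflict, so at least 4 time slots are needed.
4 time slots suffice: time slot 1 → {Music}; time slot 2 → {History, Logic}; time slot 3 → {Civics, Econ}; time slot 4 → {Algebra}. No two conflicting exams share a time slot.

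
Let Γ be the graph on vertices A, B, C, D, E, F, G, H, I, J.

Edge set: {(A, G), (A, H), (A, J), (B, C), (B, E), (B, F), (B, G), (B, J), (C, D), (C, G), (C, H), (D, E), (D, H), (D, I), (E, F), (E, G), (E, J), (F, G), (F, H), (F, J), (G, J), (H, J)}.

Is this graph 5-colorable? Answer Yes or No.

Yes

The chromatic number is 5. B, E, F, G, J are mutually adjacent (a clique of size 5), so at least 5 colors are needed.
5 colors suffice: A=3, B=5, C=1, D=3, E=4, F=3, G=2, H=2, I=1, J=1.
That is already a proper 5-coloring.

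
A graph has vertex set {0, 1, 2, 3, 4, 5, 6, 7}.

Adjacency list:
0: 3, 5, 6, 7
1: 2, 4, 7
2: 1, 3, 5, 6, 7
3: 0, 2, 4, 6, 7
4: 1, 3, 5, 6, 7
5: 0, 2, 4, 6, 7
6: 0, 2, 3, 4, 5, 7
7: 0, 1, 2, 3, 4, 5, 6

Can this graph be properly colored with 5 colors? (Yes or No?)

Yes

The chromatic number is 4. 2, 3, 6, 7 form a clique, so at least 4 colors are needed.
A valid assignment using 4 colors: 0=c, 1=b, 2=c, 3=d, 4=c, 5=d, 6=b, 7=a.
Since 5 ≥ 4, a proper 5-coloring certainly exists.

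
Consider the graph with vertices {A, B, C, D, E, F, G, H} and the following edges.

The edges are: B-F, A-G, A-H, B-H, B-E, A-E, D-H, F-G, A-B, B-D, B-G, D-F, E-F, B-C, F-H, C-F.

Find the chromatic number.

4

B, D, F, H form a clique, so at least 4 colors are needed.
One proper 4-coloring: A=2, B=1, C=3, D=4, E=3, F=2, G=3, H=3. Every edge joins two different colors.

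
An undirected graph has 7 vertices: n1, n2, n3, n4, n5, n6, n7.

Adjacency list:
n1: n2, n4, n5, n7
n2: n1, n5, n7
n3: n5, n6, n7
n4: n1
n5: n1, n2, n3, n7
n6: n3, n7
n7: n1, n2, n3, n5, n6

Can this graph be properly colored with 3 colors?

n1, n2, n5, n7 form a clique, so at least 4 colors are needed.
So 3 colors are not enough.

No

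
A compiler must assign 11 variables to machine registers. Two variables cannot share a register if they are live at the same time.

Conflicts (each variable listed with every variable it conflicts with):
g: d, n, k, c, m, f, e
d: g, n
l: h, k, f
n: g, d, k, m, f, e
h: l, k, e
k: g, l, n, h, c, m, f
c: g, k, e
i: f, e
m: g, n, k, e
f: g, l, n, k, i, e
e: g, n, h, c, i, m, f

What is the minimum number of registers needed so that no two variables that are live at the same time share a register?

4

g, n, m, e are mutually in conflict, so at least 4 registers are needed.
4 registers suffice: g=1, d=2, l=1, n=3, h=3, k=2, c=3, i=1, m=4, f=4, e=2. No two conflicting variables share a register.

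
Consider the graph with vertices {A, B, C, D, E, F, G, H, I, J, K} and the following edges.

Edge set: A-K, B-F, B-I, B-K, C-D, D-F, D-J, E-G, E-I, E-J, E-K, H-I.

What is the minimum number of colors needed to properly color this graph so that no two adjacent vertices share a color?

2

D and J are adjacent, so at least 2 colors are needed.
2 colors suffice: A=1, B=1, C=2, D=1, E=1, F=2, G=2, H=1, I=2, J=2, K=2. No two adjacent vertices share a color.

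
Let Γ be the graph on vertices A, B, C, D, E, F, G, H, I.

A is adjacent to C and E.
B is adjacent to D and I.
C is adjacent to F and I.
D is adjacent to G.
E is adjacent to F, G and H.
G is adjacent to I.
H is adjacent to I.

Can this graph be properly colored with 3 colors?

The chromatic number is 3. The cycle I-G-E-A-C-I has odd length 5, so it cannot be 2-colored; at least 3 colors are needed.
3 colors suffice: color 1 → {D, E, I}; color 2 → {B, C, G, H}; color 3 → {A, F}.
That is already a proper 3-coloring.

Yes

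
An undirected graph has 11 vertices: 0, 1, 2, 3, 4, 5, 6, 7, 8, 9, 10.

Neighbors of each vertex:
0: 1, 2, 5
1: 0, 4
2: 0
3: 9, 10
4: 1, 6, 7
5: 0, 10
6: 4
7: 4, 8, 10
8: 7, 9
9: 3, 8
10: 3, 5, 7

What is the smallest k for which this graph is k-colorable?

The cycle 3-9-8-7-10-3 has odd length 5, so it cannot be 2-colored; at least 3 colors are needed.
3 colors suffice: color red → {0, 4, 8, 10}; color blue → {1, 2, 3, 5, 6, 7}; color green → {9}. Every edge joins two different colors.

3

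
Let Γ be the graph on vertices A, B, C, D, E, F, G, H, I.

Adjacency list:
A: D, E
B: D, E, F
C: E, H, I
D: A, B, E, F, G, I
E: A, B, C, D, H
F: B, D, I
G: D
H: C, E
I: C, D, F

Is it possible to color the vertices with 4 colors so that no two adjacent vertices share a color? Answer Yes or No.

The chromatic number is 3. D, F, I are mutually adjacent, so at least 3 colors are needed.
3 colors suffice: color 1 → {C, D}; color 2 → {E, F, G}; color 3 → {A, B, H, I}.
Since 4 ≥ 3, a proper 4-coloring certainly exists.

Yes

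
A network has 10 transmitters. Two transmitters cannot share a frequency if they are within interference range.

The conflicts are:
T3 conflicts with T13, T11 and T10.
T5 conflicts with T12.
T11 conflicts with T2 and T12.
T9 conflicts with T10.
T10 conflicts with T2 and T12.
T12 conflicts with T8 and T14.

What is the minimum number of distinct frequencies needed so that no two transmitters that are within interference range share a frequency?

T3 and T13 conflict, so at least 2 frequencies are needed.
2 frequencies suffice: frequency 1 → {T3, T9, T2, T12}; frequency 2 → {T13, T5, T11, T10, T8, T14}. Every pair that conflicts lands in different frequencies.

2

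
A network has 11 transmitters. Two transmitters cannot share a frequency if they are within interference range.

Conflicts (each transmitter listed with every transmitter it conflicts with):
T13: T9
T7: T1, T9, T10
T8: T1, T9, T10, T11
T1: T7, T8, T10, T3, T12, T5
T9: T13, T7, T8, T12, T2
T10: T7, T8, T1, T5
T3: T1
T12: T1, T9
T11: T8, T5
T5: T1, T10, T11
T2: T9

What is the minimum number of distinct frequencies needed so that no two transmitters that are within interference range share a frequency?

T8, T1, T10 all conflict with each other, so at least 3 frequencies are needed.
3 frequencies suffice: T13=2, T7=2, T8=2, T1=1, T9=1, T10=3, T3=2, T12=2, T11=1, T5=2, T2=2. Every pair that conflicts lands in different frequencies.

3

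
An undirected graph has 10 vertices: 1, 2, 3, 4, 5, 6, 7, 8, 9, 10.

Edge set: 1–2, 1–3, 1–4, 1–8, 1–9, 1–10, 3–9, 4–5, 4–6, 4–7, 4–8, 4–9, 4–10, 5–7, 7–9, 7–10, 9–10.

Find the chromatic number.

4, 7, 9, 10 form a clique, so at least 4 colors are needed.
4 colors suffice: color red → {2, 3, 4}; color blue → {1, 6, 7}; color green → {5, 8, 9}; color yellow → {10}. Each edge has distinct colors on its endpoints.

4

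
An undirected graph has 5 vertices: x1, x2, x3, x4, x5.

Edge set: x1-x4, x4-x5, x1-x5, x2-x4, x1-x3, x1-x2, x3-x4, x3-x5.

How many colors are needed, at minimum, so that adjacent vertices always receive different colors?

4

x1, x3, x4, x5 are mutually adjacent (a clique of size 4), so at least 4 colors are needed.
A valid assignment using 4 colors: x1=blue, x2=green, x3=yellow, x4=red, x5=green. Every edge joins two different colors.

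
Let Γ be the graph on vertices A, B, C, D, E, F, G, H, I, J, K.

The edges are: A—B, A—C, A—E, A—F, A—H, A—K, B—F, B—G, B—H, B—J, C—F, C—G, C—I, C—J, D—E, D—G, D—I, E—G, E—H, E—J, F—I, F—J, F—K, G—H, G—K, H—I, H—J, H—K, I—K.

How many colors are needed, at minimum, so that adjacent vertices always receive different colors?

3

D, E, G form a triangle, so at least 3 colors are needed.
3 colors suffice: color red → {D, F, H}; color blue → {A, G, I, J}; color green → {B, C, E, K}. Each edge has distinct colors on its endpoints.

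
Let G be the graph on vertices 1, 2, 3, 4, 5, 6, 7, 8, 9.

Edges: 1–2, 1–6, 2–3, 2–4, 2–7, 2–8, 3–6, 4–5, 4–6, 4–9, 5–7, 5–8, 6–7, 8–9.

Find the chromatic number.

5 and 8 are adjacent, so at least 2 colors are needed.
A valid assignment using 2 colors: 1=blue, 2=red, 3=blue, 4=blue, 5=red, 6=red, 7=blue, 8=blue, 9=red. Every edge joins two different colors.

2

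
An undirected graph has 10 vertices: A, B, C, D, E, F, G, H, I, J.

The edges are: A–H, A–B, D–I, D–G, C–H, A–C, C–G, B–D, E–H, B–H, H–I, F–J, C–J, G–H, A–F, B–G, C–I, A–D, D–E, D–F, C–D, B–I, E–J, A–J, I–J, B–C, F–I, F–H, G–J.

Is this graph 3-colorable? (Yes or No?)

A, B, C, D are mutually adjacent (a clique of size 4), so at least 4 colors are needed.
So 3 colors are not enough.

No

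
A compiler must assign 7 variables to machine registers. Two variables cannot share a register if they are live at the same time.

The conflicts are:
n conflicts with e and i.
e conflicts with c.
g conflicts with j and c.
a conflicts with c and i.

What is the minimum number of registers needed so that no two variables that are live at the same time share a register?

3

The cycle a-c-e-n-i-a has odd length 5, so it cannot be 2-colored; at least 3 registers are needed.
3 registers suffice: register 1 → {j, c, i}; register 2 → {e, g, a}; register 3 → {n}. No two conflicting variables share a register.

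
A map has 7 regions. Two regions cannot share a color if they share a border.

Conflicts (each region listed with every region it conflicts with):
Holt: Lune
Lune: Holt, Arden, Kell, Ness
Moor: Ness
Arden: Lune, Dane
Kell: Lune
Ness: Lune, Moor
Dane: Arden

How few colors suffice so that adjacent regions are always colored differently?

2

Lune and Arden conflict, so at least 2 colors are needed.
One proper 2-coloring: Holt=2, Lune=1, Moor=1, Arden=2, Kell=2, Ness=2, Dane=1. Every pair that conflicts lands in different colors.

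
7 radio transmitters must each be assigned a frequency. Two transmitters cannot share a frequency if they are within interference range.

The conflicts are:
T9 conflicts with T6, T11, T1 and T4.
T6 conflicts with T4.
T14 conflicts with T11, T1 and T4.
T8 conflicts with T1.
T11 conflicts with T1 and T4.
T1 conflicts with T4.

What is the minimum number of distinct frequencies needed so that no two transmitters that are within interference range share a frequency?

4

T9, T11, T1, T4 pairwise conflict, so at least 4 frequencies are needed.
4 frequencies suffice: frequency 1 → {T6, T1}; frequency 2 → {T8, T4}; frequency 3 → {T9, T14}; frequency 4 → {T11}. No two conflicting transmitters share a frequency.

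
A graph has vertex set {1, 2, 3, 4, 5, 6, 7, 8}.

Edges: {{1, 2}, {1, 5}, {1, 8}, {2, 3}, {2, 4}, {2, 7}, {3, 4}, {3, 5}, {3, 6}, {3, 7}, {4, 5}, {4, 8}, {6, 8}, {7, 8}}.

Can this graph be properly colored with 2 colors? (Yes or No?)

3, 4, 5 are pairwise adjacent, so at least 3 colors are needed.
So 2 colors are not enough.

No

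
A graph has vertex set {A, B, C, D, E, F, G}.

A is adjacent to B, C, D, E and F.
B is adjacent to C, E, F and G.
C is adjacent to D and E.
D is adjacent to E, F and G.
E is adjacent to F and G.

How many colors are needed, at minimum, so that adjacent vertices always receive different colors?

4

A, B, E, F form a clique, so at least 4 colors are needed.
4 colors suffice: color red → {E}; color blue → {B, D}; color green → {A, G}; color yellow → {C, F}. Each edge has distinct colors on its endpoints.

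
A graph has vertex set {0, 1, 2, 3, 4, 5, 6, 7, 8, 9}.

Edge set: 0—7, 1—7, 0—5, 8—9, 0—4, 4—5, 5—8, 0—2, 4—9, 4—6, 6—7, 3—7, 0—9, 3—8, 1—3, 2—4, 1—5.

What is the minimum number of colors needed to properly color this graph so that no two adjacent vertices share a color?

3

1, 3, 7 are mutually adjacent, so at least 3 colors are needed.
3 colors suffice: color a → {4, 7, 8}; color b → {0, 1, 6}; color c → {2, 3, 5, 9}. Every edge joins two different colors.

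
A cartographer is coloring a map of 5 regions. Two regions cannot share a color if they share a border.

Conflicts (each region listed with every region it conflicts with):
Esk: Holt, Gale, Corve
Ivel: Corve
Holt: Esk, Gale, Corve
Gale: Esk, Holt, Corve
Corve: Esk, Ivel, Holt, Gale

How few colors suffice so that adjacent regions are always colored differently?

Esk, Holt, Gale, Corve pairwise conflict, so at least 4 colors are needed.
A valid assignment using 4 colors: Esk=4, Ivel=2, Holt=2, Gale=3, Corve=1. Every pair that conflicts lands in different colors.

4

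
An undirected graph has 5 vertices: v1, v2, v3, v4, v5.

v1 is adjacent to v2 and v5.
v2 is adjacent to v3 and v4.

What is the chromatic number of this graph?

v1 and v5 are adjacent, so at least 2 colors are needed.
A valid assignment using 2 colors: v1=2, v2=1, v3=2, v4=2, v5=1. Every edge joins two different colors.

2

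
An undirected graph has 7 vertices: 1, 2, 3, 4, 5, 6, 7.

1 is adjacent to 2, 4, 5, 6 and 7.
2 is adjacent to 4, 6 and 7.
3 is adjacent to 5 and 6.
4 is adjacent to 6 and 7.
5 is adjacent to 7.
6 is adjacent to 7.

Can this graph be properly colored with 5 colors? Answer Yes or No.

The chromatic number is 5. 1, 2, 4, 6, 7 are mutually adjacent (a clique of size 5), so at least 5 colors are needed.
5 colors suffice: color a → {1, 3}; color b → {7}; color c → {5, 6}; color d → {4}; color e → {2}.
That is already a proper 5-coloring.

Yes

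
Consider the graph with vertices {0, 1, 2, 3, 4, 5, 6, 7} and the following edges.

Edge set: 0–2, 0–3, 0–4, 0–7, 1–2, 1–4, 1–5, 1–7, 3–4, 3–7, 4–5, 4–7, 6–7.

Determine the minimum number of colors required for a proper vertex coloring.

4

0, 3, 4, 7 form a clique, so at least 4 colors are needed.
4 colors suffice: color a → {2, 4, 6}; color b → {5, 7}; color c → {0, 1}; color d → {3}. No two adjacent vertices share a color.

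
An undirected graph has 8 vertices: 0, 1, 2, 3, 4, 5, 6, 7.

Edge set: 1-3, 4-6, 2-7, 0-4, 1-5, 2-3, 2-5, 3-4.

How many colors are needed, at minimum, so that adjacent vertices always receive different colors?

1 and 3 are adjacent, so at least 2 colors are needed.
2 colors suffice: color red → {0, 3, 5, 6, 7}; color blue → {1, 2, 4}. Every edge joins two different colors.

2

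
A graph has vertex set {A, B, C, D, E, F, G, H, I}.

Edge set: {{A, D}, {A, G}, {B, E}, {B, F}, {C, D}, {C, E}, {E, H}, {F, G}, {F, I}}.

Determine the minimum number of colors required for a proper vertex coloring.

3

The cycle D-A-G-F-B-E-C-D has odd length 7, so it cannot be 2-colored; at least 3 colors are needed.
3 colors suffice: color red → {D, E, F}; color blue → {A, B, C, H, I}; color green → {G}. No two adjacent vertices share a color.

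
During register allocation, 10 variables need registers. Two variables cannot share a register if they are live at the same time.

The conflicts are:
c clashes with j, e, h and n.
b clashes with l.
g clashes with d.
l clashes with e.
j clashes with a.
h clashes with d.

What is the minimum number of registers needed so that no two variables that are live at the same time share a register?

c and n conflict, so at least 2 registers are needed.
2 registers suffice: c=1, b=2, g=2, l=1, j=2, e=2, a=1, h=2, n=2, d=1. Every pair that conflicts lands in different registers.

2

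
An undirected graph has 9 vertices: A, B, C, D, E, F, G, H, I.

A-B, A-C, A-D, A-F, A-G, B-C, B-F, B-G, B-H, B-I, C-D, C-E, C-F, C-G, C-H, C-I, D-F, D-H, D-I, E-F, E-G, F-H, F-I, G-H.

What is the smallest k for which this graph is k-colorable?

4

B, C, F, I are pairwise adjacent (a clique of size 4), so at least 4 colors are needed.
One proper 4-coloring: A=4, B=3, C=1, D=3, E=3, F=2, G=2, H=4, I=4. Each edge has distinct colors on its endpoints.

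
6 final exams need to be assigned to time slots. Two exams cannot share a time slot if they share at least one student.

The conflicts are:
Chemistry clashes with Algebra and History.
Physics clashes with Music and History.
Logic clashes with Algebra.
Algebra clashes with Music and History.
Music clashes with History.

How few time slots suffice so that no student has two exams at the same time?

3

Algebra, Music, History all conflict with each other, so at least 3 time slots are needed.
3 time slots suffice: time slot 1 → {Physics, Algebra}; time slot 2 → {Logic, History}; time slot 3 → {Chemistry, Music}. Each listed conflict is separated.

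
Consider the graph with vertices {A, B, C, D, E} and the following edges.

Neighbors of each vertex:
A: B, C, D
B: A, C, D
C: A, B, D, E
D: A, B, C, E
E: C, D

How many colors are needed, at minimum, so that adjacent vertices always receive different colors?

4

A, B, C, D are pairwise adjacent (a clique of size 4), so at least 4 colors are needed.
A valid assignment using 4 colors: A=yellow, B=green, C=blue, D=red, E=green. Each edge has distinct colors on its endpoints.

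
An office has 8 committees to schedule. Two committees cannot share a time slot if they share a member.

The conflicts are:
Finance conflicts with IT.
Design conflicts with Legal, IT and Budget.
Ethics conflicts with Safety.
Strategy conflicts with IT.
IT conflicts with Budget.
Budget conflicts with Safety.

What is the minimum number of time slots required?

Design, IT, Budget pairwise conflict, so at least 3 time slots are needed.
3 time slots suffice: time slot 1 → {Legal, IT, Safety}; time slot 2 → {Finance, Design, Ethics, Strategy}; time slot 3 → {Budget}. Each listed conflict is separated.

3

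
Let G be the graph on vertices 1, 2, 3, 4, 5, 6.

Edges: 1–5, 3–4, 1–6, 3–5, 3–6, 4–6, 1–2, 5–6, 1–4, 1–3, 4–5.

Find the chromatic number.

5

1, 3, 4, 5, 6 are pairwise adjacent (a clique of size 5), so at least 5 colors are needed.
One proper 5-coloring: 1=a, 2=b, 3=e, 4=b, 5=d, 6=c. Every edge joins two different colors.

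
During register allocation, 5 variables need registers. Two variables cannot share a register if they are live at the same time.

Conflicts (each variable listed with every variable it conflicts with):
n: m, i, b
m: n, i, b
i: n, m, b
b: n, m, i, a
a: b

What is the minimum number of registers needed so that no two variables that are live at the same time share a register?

4

n, m, i, b pairwise conflict, so at least 4 registers are needed.
4 registers suffice: register 1 → {b}; register 2 → {i, a}; register 3 → {m}; register 4 → {n}. Each listed conflict is separated.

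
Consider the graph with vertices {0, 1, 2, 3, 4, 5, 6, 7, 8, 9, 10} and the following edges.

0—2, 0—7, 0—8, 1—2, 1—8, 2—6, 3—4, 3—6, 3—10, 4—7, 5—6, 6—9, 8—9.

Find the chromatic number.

3

The cycle 8-9-6-2-1-8 has odd length 5, so it cannot be 2-colored; at least 3 colors are needed.
3 colors suffice: color a → {4, 6, 8, 10}; color b → {2, 3, 5, 7, 9}; color c → {0, 1}. Every edge joins two different colors.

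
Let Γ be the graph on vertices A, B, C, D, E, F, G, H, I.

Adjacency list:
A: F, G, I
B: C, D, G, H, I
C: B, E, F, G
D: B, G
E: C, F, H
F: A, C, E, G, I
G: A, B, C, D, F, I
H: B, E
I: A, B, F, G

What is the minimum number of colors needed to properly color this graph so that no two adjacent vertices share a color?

A, F, G, I are pairwise adjacent (a clique of size 4), so at least 4 colors are needed.
4 colors suffice: color 1 → {E, G}; color 2 → {B, F}; color 3 → {C, D, H, I}; color 4 → {A}. Each edge has distinct colors on its endpoints.

4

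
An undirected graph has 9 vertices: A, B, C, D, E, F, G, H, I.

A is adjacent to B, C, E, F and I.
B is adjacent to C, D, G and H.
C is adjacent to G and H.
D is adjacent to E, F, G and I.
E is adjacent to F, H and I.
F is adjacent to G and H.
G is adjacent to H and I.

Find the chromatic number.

4

B, C, G, H form a clique, so at least 4 colors are needed.
A valid assignment using 4 colors: A=green, B=blue, C=yellow, D=green, E=red, F=blue, G=red, H=green, I=blue. Each edge has distinct colors on its endpoints.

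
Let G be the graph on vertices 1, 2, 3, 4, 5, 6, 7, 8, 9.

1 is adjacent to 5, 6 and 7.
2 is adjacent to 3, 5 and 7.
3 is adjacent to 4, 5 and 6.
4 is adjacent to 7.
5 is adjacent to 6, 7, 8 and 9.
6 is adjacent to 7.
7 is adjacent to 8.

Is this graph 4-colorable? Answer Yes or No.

Yes

The chromatic number is 4. 1, 5, 6, 7 are pairwise adjacent (a clique of size 4), so at least 4 colors are needed.
4 colors suffice: color a → {4, 5}; color b → {3, 7, 9}; color c → {2, 6, 8}; color d → {1}.
That is already a proper 4-coloring.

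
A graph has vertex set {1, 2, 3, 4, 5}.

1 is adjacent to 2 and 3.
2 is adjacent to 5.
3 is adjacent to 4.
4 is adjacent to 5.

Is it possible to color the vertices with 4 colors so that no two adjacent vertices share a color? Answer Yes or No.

Yes

The chromatic number is 3. The cycle 5-4-3-1-2-5 has odd length 5, so it cannot be 2-colored; at least 3 colors are needed.
3 colors suffice: color a → {2, 3}; color b → {1, 4}; color c → {5}.
Since 4 ≥ 3, a proper 4-coloring certainly exists.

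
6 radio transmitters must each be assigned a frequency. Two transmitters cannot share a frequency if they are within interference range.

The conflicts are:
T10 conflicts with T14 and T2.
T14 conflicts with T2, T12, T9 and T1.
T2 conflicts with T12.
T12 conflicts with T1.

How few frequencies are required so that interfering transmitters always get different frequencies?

3

T10, T14, T2 all conflict with each other, so at least 3 frequencies are needed.
Using 3 frequencies: T10=3, T14=1, T2=2, T12=3, T9=2, T1=2. Each listed conflict is separated.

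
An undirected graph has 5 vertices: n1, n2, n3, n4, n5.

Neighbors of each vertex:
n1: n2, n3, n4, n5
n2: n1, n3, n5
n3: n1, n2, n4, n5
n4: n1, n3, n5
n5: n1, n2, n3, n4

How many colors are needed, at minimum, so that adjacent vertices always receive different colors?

n1, n2, n3, n5 are pairwise adjacent (a clique of size 4), so at least 4 colors are needed.
4 colors suffice: n1=red, n2=yellow, n3=green, n4=yellow, n5=blue. No two adjacent vertices share a color.

4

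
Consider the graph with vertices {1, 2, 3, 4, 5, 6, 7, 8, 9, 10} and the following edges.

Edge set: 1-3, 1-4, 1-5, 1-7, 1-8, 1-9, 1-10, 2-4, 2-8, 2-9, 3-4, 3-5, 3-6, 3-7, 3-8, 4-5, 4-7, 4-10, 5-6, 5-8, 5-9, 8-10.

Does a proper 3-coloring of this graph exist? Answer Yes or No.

1, 3, 4, 5 form a clique, so at least 4 colors are needed.
So 3 colors are not enough.

No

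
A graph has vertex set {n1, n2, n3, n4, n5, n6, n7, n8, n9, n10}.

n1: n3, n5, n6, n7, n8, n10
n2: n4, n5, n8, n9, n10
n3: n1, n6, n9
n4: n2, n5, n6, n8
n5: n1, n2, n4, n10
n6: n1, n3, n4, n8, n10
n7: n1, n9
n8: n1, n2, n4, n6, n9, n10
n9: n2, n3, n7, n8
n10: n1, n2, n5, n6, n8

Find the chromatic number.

n1, n6, n8, n10 are mutually adjacent (a clique of size 4), so at least 4 colors are needed.
4 colors suffice: color 1 → {n1, n2}; color 2 → {n3, n5, n7, n8}; color 3 → {n4, n9, n10}; color 4 → {n6}. No two adjacent vertices share a color.

4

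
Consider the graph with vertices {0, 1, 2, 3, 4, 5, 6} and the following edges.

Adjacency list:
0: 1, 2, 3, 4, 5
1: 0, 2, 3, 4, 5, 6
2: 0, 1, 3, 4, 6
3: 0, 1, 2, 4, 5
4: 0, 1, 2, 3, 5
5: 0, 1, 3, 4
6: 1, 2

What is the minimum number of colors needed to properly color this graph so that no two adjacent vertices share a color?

5

0, 1, 2, 3, 4 are pairwise adjacent (a clique of size 5), so at least 5 colors are needed.
5 colors suffice: color red → {1}; color blue → {2, 5}; color green → {0, 6}; color yellow → {4}; color purple → {3}. No two adjacent vertices share a color.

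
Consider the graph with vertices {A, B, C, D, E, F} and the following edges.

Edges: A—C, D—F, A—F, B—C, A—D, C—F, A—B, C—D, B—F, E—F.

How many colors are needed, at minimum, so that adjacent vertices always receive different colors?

4

A, B, C, F form a clique, so at least 4 colors are needed.
4 colors suffice: color 1 → {F}; color 2 → {C, E}; color 3 → {A}; color 4 → {B, D}. No two adjacent vertices share a color.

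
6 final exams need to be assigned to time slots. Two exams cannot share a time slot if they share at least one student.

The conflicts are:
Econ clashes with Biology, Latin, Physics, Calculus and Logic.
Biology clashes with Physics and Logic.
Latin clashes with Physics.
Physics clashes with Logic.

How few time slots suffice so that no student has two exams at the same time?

Econ, Biology, Physics, Logic are mutually in conflict, so at least 4 time slots are needed.
4 time slots suffice: Econ=1, Biology=4, Latin=3, Physics=2, Calculus=2, Logic=3. Each listed conflict is separated.

4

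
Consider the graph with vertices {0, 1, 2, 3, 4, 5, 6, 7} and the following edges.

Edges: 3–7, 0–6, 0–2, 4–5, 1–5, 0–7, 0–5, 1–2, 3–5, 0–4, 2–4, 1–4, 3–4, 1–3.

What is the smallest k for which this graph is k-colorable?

4

1, 3, 4, 5 are mutually adjacent (a clique of size 4), so at least 4 colors are needed.
4 colors suffice: color a → {4, 6, 7}; color b → {0, 1}; color c → {2, 3}; color d → {5}. Each edge has distinct colors on its endpoints.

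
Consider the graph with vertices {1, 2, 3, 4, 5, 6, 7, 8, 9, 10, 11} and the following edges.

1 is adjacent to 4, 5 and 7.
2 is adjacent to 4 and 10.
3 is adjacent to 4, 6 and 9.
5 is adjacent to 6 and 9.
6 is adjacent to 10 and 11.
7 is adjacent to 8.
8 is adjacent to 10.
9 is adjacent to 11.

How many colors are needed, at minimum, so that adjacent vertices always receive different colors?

3

The cycle 3-4-1-5-9-3 has odd length 5, so it cannot be 2-colored; at least 3 colors are needed.
3 colors suffice: 1=red, 2=red, 3=blue, 4=green, 5=blue, 6=red, 7=blue, 8=red, 9=red, 10=blue, 11=blue. Every edge joins two different colors.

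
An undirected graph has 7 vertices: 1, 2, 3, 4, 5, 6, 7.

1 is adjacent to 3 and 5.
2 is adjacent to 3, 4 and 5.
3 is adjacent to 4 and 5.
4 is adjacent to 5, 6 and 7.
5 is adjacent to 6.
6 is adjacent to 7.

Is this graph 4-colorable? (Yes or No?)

Yes

The chromatic number is 4. 2, 3, 4, 5 are pairwise adjacent (a clique of size 4), so at least 4 colors are needed.
4 colors suffice: color a → {1, 4}; color b → {5, 7}; color c → {3, 6}; color d → {2}.
That is already a proper 4-coloring.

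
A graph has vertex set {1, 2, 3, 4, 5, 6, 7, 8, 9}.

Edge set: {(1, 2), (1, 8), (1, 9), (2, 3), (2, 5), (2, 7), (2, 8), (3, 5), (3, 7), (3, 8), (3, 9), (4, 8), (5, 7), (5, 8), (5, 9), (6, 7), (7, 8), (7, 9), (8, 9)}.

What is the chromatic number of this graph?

5

2, 3, 5, 7, 8 are pairwise adjacent (a clique of size 5), so at least 5 colors are needed.
One proper 5-coloring: 1=b, 2=d, 3=e, 4=b, 5=c, 6=a, 7=b, 8=a, 9=d. Every edge joins two different colors.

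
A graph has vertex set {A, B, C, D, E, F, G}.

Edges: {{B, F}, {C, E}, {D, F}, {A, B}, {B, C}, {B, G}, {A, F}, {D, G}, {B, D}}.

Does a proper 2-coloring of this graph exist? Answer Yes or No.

No

A, B, F form a triangle, so at least 3 colors are needed.
So 2 colors are not enough.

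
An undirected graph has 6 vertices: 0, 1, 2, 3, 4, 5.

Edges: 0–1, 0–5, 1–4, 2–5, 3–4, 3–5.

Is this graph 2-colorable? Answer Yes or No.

No

The cycle 4-3-5-0-1-4 has odd length 5, so it cannot be 2-colored; at least 3 colors are needed.
So 2 colors are not enough.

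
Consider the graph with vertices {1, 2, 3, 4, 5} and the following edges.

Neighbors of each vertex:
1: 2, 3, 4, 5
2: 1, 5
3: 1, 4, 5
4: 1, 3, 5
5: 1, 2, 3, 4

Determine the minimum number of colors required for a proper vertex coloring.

4

1, 3, 4, 5 are pairwise adjacent (a clique of size 4), so at least 4 colors are needed.
4 colors suffice: 1=red, 2=green, 3=yellow, 4=green, 5=blue. Each edge has distinct colors on its endpoints.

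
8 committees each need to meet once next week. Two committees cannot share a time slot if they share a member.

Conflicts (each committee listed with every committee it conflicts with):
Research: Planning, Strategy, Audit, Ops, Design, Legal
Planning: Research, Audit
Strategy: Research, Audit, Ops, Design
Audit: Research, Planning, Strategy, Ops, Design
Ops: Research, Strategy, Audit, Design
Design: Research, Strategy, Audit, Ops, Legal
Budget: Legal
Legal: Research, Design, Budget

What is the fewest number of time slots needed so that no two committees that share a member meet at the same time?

5

Research, Strategy, Audit, Ops, Design pairwise conflict, so at least 5 time slots are needed.
5 time slots suffice: time slot 1 → {Research, Budget}; time slot 2 → {Audit, Legal}; time slot 3 → {Planning, Design}; time slot 4 → {Ops}; time slot 5 → {Strategy}. No two conflicting committees share a time slot.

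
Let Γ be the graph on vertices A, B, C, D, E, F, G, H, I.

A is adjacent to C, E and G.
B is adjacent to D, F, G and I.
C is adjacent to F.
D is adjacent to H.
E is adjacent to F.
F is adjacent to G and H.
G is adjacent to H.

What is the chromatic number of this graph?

B, F, G are mutually adjacent, so at least 3 colors are needed.
3 colors suffice: color 1 → {A, D, F, I}; color 2 → {C, E, G}; color 3 → {B, H}. Each edge has distinct colors on its endpoints.

3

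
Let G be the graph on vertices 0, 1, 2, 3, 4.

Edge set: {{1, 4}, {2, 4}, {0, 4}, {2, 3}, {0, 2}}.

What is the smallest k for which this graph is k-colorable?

3

0, 2, 4 form a triangle, so at least 3 colors are needed.
One proper 3-coloring: 0=c, 1=a, 2=a, 3=b, 4=b. No two adjacent vertices share a color.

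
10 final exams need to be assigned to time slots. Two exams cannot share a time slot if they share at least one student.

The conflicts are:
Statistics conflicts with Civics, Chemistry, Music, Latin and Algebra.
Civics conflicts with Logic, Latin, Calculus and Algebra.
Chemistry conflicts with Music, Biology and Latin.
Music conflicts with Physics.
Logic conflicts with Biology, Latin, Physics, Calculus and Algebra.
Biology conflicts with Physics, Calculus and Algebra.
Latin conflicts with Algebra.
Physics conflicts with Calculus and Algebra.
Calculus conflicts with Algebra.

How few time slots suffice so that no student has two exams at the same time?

Logic, Biology, Physics, Calculus, Algebra are mutually in conflict, so at least 5 time slots are needed.
5 time slots suffice: Statistics=2, Civics=3, Chemistry=1, Music=3, Logic=2, Biology=3, Latin=4, Physics=4, Calculus=5, Algebra=1. Each listed conflict is separated.

5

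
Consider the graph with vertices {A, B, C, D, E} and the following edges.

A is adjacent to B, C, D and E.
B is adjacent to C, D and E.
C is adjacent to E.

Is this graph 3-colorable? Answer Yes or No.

No

A, B, C, E are pairwise adjacent (a clique of size 4), so at least 4 colors are needed.
So 3 colors are not enough.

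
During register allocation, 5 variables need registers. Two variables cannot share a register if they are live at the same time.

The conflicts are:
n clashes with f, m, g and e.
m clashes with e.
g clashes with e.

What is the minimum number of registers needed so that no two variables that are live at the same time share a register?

n, m, e pairwise conflict, so at least 3 registers are needed.
3 registers suffice: register 1 → {n}; register 2 → {f, e}; register 3 → {m, g}. Every pair that conflicts lands in different registers.

3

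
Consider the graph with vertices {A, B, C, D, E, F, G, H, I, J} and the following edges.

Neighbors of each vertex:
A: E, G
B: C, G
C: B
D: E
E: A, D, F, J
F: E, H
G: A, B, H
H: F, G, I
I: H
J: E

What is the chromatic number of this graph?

The cycle F-H-G-A-E-F has odd length 5, so it cannot be 2-colored; at least 3 colors are needed.
3 colors suffice: color 1 → {C, E, G, I}; color 2 → {A, B, D, H, J}; color 3 → {F}. No two adjacent vertices share a color.

3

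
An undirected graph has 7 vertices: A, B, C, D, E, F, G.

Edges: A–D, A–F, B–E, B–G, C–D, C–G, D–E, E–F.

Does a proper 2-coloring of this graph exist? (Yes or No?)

No

The cycle D-C-G-B-E-D has odd length 5, so it cannot be 2-colored; at least 3 colors are needed.
So 2 colors are not enough.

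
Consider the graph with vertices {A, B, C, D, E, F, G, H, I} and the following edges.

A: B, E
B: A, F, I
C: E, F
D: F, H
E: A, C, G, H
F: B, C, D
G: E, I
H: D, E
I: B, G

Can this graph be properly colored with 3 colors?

The chromatic number is 3. The cycle A-E-C-F-B-A has odd length 5, so it cannot be 2-colored; at least 3 colors are needed.
3 colors suffice: color 1 → {B, D, E}; color 2 → {A, F, H, I}; color 3 → {C, G}.
That is already a proper 3-coloring.

Yes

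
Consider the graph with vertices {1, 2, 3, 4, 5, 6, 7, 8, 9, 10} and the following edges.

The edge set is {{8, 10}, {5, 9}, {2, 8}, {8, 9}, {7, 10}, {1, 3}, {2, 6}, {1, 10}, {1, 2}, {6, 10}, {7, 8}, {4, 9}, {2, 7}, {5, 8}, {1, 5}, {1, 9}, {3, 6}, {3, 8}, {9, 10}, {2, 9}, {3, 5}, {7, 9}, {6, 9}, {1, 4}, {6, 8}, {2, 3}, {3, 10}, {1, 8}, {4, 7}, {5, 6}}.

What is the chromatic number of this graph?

4

2, 3, 6, 8 are mutually adjacent (a clique of size 4), so at least 4 colors are needed.
One proper 4-coloring: 1=green, 2=yellow, 3=red, 4=blue, 5=yellow, 6=green, 7=green, 8=blue, 9=red, 10=yellow. Every edge joins two different colors.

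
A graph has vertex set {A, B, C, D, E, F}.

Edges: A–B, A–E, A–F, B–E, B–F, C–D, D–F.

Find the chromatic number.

3

A, B, F are pairwise adjacent, so at least 3 colors are needed.
3 colors suffice: A=green, B=red, C=blue, D=red, E=blue, F=blue. Every edge joins two different colors.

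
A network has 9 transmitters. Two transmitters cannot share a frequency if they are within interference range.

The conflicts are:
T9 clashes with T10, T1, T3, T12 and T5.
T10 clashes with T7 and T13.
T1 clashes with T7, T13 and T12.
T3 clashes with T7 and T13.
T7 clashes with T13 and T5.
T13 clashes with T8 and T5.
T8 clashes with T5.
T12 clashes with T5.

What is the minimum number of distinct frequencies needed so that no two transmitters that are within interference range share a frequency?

3

T7, T13, T5 pairwise conflict, so at least 3 frequencies are needed.
A valid assignment using 3 frequencies: T9=1, T10=3, T1=3, T3=3, T7=2, T13=1, T8=2, T12=2, T5=3. No two conflicting transmitters share a frequency.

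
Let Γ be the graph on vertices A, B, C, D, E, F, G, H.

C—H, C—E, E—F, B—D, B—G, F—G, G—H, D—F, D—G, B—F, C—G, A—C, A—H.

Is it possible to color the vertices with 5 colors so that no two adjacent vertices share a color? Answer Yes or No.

The chromatic number is 4. B, D, F, G form a clique, so at least 4 colors are needed.
One proper 4-coloring: A=1, B=4, C=2, D=3, E=1, F=2, G=1, H=3.
Since 5 ≥ 4, a proper 5-coloring certainly exists.

Yes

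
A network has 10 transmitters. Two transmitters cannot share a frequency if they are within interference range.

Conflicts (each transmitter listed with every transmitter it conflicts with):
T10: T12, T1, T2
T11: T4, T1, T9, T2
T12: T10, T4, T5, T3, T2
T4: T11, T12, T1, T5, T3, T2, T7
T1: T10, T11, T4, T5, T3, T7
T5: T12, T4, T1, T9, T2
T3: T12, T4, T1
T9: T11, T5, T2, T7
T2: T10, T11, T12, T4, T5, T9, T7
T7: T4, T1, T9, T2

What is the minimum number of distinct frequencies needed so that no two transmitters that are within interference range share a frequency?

4

T12, T4, T5, T2 all conflict with each other, so at least 4 frequencies are needed.
4 frequencies suffice: frequency 1 → {T1, T2}; frequency 2 → {T10, T4, T9}; frequency 3 → {T11, T12, T7}; frequency 4 → {T5, T3}. Each listed conflict is separated.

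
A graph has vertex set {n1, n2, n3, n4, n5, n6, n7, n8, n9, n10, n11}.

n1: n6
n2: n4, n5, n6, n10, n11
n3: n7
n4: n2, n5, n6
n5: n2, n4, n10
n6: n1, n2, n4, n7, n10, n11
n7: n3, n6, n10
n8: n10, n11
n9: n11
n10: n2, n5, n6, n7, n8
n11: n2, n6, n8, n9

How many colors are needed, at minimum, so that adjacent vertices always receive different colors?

n2, n4, n6 are pairwise adjacent, so at least 3 colors are needed.
3 colors suffice: color R → {n3, n5, n6, n8, n9}; color B → {n1, n4, n10, n11}; color G → {n2, n7}. Each edge has distinct colors on its endpoints.

3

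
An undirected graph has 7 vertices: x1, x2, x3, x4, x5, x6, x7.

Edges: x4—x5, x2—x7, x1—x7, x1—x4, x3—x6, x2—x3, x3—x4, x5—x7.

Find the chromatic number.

3

The cycle x5-x4-x3-x2-x7-x5 has odd length 5, so it cannot be 2-colored; at least 3 colors are needed.
3 colors suffice: color 1 → {x3, x7}; color 2 → {x2, x4, x6}; color 3 → {x1, x5}. No two adjacent vertices share a color.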